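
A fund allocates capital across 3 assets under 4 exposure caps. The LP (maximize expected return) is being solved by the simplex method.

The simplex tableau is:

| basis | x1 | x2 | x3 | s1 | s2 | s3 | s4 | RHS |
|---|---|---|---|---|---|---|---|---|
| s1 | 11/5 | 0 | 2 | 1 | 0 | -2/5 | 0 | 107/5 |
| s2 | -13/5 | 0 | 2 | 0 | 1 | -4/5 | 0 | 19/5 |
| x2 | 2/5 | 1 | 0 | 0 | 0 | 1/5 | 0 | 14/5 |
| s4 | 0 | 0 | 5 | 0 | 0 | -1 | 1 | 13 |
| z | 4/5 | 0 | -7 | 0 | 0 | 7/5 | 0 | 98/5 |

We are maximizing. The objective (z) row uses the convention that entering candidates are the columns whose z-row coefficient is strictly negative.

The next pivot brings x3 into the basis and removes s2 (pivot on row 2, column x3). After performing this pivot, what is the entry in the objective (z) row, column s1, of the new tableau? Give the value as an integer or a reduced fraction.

Pivot element is row 2, column x3: 2.
Normalize row 2: new (row 2, s1) = 0/2 = 0.
z-row ← z-row − (-7)·(new row 2): 0 − (-7)·0 = 0.

0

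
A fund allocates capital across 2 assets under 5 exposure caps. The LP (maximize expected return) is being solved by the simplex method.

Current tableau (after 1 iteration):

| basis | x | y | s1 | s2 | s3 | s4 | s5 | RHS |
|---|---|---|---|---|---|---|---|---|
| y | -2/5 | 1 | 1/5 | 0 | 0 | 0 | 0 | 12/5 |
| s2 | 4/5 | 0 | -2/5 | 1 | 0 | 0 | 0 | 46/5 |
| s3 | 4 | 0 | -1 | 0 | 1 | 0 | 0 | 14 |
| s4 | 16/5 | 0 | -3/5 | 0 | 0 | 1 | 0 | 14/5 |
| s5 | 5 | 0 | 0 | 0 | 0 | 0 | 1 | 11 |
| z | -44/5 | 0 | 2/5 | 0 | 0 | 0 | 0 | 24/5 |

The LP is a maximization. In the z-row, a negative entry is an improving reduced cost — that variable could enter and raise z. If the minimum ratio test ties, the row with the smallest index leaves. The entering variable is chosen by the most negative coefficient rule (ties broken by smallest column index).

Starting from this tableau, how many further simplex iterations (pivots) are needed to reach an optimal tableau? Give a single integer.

pivot: x in, s4 out → z = 25/2
pivot: s1 in, s5 out → z = 64/3
No improving column remains; optimal.

2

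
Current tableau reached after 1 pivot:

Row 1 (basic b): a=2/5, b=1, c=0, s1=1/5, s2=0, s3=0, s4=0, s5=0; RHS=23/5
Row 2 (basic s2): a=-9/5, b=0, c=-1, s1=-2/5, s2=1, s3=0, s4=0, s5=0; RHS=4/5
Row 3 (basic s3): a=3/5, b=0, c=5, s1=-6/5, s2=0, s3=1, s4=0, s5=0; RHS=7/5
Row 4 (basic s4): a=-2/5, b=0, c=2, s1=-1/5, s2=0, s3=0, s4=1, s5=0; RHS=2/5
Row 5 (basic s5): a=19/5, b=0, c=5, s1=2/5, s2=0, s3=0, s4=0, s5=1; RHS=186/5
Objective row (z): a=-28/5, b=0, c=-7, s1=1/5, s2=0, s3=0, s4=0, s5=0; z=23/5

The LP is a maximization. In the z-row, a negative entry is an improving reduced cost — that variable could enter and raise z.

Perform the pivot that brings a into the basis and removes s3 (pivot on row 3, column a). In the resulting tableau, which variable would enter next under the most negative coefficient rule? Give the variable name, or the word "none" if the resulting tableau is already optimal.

Pivot element 3/5. New z-row = old z-row − (-28/5)·(row 3/(3/5)).
Updated z-row coefficients: a: 0, b: 0, c: 119/3, s1: -11, s2: 0, s3: 28/3, s4: 0, s5: 0.
The most negative is -11 in column s1, so s1 would enter next.

s1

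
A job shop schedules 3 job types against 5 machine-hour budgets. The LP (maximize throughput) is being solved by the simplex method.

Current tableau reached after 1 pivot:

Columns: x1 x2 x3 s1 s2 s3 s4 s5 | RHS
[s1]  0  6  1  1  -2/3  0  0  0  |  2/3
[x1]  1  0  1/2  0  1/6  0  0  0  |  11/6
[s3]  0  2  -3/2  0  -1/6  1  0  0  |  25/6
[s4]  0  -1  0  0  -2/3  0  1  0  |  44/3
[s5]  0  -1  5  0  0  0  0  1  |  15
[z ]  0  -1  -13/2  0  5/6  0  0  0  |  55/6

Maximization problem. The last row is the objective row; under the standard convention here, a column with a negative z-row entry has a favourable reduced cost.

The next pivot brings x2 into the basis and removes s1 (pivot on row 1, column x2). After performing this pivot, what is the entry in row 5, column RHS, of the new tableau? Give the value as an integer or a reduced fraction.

136/9

Pivot element is row 1, column x2: 6.
Normalize row 1: new (row 1, RHS) = (2/3)/6 = 1/9.
row 5 ← row 5 − (-1)·(new row 1): 15 − (-1)·(1/9) = 136/9.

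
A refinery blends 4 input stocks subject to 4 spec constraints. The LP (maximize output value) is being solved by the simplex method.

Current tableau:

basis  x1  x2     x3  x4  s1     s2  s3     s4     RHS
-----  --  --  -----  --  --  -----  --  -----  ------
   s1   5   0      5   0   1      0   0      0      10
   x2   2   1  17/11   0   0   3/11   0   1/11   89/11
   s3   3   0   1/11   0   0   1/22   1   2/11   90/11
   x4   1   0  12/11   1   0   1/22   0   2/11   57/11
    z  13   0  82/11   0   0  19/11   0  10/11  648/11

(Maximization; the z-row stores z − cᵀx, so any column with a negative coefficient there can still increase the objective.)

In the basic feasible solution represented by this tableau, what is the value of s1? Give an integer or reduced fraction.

10

s1 is basic (row 1); its value is the RHS of that row: 10.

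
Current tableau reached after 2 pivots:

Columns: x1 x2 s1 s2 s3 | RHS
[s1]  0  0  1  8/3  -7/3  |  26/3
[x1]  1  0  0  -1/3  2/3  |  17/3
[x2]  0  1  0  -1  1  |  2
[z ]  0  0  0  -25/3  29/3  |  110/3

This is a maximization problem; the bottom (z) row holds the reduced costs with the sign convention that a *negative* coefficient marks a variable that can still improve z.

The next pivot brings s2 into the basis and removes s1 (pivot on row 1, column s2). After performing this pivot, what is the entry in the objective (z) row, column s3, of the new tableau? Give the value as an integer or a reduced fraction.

Pivot element is row 1, column s2: 8/3.
Normalize row 1: new (row 1, s3) = (-7/3)/(8/3) = -7/8.
z-row ← z-row − (-25/3)·(new row 1): 29/3 − (-25/3)·(-7/8) = 19/8.

19/8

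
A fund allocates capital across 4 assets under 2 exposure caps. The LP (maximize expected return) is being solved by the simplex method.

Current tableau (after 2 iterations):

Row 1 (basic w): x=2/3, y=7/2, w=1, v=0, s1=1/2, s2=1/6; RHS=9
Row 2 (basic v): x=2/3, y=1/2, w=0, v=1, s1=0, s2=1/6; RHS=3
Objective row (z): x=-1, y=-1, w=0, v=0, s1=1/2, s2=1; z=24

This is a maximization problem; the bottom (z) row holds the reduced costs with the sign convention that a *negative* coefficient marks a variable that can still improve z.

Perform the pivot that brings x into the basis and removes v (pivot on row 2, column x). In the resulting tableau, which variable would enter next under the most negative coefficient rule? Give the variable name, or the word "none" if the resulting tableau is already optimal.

Pivot element 2/3. New z-row = old z-row − (-1)·(row 2/(2/3)).
Updated z-row coefficients: x: 0, y: -1/4, w: 0, v: 3/2, s1: 1/2, s2: 5/4.
The most negative is -1/4 in column y, so y would enter next.

y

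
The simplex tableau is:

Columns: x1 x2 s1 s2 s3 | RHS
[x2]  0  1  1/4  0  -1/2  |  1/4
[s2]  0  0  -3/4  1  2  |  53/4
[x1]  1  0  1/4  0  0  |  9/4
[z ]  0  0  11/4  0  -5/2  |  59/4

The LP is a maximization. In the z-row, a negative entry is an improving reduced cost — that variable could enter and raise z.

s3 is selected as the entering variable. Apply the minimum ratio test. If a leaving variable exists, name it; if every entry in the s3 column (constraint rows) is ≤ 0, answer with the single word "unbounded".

s2

Ratios: row 1 (x2): entry -1/2 ≤ 0, skip; row 2 (s2): (53/4)/2 = 53/8; row 3 (x1): entry 0 ≤ 0, skip.
Minimum ratio is in the s2 row, so s2 leaves.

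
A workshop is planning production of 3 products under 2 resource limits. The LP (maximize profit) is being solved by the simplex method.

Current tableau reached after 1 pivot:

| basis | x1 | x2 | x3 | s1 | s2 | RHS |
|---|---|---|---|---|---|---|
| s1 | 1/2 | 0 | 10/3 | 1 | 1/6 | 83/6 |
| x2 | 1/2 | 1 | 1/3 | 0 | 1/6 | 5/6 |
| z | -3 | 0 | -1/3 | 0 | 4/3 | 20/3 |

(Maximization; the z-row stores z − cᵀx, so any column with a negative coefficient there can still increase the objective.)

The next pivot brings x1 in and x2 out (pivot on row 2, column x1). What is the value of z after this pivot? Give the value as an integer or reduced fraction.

Minimum ratio for x1: (5/6)/(1/2) = 5/3.
z changes by −(z-row coeff of x1)·ratio = −(-3)·(5/3) = 5.
New z = 20/3 + 5 = 35/3.

35/3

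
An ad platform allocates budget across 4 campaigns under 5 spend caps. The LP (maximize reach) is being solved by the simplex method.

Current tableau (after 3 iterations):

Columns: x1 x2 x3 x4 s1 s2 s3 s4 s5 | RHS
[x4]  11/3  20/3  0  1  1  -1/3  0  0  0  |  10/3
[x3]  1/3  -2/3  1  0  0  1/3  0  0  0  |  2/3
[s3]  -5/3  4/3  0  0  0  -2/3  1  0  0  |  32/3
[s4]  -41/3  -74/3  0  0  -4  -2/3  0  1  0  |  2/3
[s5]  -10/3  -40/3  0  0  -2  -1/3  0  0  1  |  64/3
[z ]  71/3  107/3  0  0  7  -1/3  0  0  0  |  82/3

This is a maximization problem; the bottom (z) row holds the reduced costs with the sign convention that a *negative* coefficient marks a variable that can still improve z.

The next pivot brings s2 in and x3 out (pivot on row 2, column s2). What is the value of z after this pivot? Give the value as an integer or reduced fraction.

Minimum ratio for s2: (2/3)/(1/3) = 2.
z changes by −(z-row coeff of s2)·ratio = −(-1/3)·2 = 2/3.
New z = 82/3 + (2/3) = 28.

28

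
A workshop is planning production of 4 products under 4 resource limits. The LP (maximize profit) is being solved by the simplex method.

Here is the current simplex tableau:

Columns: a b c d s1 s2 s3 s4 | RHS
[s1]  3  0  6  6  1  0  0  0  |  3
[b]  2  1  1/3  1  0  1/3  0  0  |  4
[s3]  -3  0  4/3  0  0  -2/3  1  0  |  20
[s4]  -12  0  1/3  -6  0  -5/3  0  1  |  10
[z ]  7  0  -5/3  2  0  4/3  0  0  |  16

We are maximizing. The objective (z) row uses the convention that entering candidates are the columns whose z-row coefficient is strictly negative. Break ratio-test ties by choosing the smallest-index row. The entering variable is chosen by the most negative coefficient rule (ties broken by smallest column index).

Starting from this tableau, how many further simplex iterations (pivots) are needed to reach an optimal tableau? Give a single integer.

1

pivot: c in, s1 out → z = 101/6
No improving column remains; optimal.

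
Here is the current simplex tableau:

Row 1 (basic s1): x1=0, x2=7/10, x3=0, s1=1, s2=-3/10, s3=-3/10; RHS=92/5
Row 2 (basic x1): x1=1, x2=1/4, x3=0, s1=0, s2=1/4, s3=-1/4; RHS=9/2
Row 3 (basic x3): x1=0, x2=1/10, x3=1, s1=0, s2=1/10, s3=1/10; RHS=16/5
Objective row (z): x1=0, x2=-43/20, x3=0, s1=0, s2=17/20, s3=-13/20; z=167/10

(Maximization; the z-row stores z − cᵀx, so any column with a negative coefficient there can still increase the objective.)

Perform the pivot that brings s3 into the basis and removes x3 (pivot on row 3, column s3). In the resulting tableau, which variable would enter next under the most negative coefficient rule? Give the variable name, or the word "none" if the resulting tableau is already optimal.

x2

Pivot element 1/10. New z-row = old z-row − (-13/20)·(row 3/(1/10)).
Updated z-row coefficients: x1: 0, x2: -3/2, x3: 13/2, s1: 0, s2: 3/2, s3: 0.
The most negative is -3/2 in column x2, so x2 would enter next.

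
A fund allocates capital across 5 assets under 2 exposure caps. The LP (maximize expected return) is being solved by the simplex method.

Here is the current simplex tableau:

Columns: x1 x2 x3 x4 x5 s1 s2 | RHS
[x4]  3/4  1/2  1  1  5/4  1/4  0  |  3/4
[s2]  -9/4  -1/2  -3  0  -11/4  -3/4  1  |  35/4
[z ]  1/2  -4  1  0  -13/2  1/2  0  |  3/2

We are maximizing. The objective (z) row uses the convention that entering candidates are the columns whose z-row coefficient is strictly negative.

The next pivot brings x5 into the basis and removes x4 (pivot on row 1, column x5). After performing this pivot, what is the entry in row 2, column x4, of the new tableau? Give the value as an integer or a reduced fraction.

Pivot element is row 1, column x5: 5/4.
Normalize row 1: new (row 1, x4) = 1/(5/4) = 4/5.
row 2 ← row 2 − (-11/4)·(new row 1): 0 − (-11/4)·(4/5) = 11/5.

11/5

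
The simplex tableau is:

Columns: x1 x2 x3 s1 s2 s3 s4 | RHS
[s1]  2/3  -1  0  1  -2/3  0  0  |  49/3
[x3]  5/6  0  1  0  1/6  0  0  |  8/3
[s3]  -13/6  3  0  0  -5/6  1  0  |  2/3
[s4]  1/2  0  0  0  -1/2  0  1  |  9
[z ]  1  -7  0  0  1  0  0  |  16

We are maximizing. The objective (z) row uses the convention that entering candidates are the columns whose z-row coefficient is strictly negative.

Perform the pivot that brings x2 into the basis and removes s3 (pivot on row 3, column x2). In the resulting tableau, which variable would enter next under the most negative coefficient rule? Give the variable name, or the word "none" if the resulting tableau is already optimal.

Pivot element 3. New z-row = old z-row − (-7)·(row 3/3).
Updated z-row coefficients: x1: -73/18, x2: 0, x3: 0, s1: 0, s2: -17/18, s3: 7/3, s4: 0.
The most negative is -73/18 in column x1, so x1 would enter next.

x1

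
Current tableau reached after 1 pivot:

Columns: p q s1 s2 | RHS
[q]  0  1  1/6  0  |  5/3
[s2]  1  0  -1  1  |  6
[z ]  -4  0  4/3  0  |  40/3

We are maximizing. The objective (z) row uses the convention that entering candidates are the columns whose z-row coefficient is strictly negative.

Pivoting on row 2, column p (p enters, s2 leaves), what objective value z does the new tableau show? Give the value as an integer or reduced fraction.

112/3

Minimum ratio for p: 6/1 = 6.
z changes by −(z-row coeff of p)·ratio = −(-4)·6 = 24.
New z = 40/3 + 24 = 112/3.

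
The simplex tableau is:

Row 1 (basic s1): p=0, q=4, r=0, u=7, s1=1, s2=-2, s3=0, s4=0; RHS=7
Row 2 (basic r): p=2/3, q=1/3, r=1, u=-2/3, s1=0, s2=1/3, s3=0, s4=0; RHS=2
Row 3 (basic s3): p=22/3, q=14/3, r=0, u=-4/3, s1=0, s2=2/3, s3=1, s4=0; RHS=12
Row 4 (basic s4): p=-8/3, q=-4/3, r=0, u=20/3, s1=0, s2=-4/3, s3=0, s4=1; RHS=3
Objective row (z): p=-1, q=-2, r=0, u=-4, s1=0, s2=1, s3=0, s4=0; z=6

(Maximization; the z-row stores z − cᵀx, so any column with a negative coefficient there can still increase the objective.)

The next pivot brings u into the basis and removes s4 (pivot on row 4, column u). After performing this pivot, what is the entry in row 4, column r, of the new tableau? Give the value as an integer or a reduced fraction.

Pivot element is row 4, column u: 20/3.
Normalize row 4: new (row 4, r) = 0/(20/3) = 0.
Row 4 is the pivot row, so the entry is 0.

0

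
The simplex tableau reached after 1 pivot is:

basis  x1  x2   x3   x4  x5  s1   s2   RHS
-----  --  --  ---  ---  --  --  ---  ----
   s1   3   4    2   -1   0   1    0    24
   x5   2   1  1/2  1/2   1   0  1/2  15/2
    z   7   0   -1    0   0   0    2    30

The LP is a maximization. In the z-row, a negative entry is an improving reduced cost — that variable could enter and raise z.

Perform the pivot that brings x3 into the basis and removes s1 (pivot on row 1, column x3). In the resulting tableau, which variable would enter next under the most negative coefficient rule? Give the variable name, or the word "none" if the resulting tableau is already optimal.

x4

Pivot element 2. New z-row = old z-row − (-1)·(row 1/2).
Updated z-row coefficients: x1: 17/2, x2: 2, x3: 0, x4: -1/2, x5: 0, s1: 1/2, s2: 2.
The most negative is -1/2 in column x4, so x4 would enter next.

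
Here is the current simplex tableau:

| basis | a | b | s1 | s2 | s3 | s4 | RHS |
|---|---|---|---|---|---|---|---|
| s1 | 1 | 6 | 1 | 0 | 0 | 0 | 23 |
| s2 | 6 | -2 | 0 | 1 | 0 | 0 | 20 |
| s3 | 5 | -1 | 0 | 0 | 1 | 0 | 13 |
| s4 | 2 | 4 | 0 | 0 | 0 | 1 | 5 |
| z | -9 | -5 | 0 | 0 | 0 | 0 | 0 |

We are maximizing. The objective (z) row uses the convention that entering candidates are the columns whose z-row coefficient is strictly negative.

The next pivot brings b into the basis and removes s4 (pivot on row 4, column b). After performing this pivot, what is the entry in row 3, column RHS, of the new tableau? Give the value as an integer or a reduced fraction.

57/4

Pivot element is row 4, column b: 4.
Normalize row 4: new (row 4, RHS) = 5/4 = 5/4.
row 3 ← row 3 − (-1)·(new row 4): 13 − (-1)·(5/4) = 57/4.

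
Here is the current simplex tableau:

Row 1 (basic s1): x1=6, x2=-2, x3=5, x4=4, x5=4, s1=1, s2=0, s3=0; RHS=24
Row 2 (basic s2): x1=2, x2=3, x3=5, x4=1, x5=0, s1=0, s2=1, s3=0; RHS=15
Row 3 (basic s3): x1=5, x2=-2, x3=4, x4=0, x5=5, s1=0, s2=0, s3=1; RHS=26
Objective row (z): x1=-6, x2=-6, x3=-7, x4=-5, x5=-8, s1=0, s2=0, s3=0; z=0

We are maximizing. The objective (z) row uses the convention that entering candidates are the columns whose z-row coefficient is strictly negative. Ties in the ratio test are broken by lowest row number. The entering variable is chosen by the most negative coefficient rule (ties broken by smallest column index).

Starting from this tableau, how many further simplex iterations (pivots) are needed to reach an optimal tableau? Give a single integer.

3

pivot: x5 in, s3 out → z = 208/5
pivot: x2 in, s2 out → z = 438/5
pivot: x4 in, s1 out → z = 2791/31
No improving column remains; optimal.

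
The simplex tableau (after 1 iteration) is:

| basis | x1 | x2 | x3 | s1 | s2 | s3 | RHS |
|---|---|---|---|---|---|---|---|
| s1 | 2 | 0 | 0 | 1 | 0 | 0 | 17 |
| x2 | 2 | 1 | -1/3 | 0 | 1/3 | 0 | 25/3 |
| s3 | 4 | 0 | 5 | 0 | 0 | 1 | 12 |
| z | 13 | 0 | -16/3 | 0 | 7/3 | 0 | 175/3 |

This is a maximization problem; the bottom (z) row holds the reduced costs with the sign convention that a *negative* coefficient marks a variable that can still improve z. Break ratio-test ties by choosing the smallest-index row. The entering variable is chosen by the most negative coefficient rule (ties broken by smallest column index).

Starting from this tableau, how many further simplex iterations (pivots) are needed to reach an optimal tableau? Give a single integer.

pivot: x3 in, s3 out → z = 1067/15
No improving column remains; optimal.

1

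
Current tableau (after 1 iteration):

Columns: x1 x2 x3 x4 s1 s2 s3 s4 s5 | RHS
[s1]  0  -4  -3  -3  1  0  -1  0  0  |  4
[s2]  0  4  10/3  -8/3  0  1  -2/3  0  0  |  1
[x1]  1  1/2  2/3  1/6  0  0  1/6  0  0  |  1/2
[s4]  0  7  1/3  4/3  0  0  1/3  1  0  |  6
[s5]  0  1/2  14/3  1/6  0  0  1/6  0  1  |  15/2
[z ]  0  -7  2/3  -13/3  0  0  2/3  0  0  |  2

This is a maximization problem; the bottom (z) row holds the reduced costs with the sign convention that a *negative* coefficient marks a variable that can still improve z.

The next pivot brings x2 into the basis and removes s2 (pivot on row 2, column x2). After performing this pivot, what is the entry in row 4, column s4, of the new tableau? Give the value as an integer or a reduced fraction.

Pivot element is row 2, column x2: 4.
Normalize row 2: new (row 2, s4) = 0/4 = 0.
row 4 ← row 4 − 7·(new row 2): 1 − 7·0 = 1.

1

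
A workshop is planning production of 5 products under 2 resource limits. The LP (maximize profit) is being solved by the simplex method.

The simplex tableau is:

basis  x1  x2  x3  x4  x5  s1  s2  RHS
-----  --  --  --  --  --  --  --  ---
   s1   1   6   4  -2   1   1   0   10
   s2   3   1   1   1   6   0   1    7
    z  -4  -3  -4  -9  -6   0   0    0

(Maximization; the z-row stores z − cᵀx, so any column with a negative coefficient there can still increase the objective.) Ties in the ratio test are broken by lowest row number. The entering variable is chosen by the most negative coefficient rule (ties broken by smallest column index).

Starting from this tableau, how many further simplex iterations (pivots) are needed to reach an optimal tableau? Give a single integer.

1

pivot: x4 in, s2 out → z = 63
No improving column remains; optimal.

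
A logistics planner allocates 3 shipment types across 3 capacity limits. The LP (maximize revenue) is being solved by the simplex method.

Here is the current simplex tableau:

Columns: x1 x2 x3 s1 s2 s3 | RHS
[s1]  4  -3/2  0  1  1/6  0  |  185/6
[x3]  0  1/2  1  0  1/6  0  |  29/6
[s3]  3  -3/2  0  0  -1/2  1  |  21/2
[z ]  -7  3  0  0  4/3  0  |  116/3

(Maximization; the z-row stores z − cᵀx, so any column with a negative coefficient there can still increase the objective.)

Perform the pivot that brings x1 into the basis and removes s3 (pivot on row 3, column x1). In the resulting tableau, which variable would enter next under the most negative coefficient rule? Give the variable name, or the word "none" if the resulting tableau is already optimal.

Pivot element 3. New z-row = old z-row − (-7)·(row 3/3).
Updated z-row coefficients: x1: 0, x2: -1/2, x3: 0, s1: 0, s2: 1/6, s3: 7/3.
The most negative is -1/2 in column x2, so x2 would enter next.

x2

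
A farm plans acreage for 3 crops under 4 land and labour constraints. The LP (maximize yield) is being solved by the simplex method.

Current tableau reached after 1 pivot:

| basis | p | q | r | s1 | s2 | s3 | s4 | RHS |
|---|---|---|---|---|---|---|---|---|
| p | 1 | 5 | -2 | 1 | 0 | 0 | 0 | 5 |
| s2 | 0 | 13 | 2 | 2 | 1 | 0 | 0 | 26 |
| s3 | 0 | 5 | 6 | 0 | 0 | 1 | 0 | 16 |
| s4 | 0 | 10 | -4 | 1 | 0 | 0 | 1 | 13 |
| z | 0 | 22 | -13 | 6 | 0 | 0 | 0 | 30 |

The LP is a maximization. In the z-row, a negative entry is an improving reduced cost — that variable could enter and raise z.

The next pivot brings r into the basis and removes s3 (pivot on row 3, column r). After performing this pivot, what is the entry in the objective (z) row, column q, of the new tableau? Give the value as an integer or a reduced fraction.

Pivot element is row 3, column r: 6.
Normalize row 3: new (row 3, q) = 5/6 = 5/6.
z-row ← z-row − (-13)·(new row 3): 22 − (-13)·(5/6) = 197/6.

197/6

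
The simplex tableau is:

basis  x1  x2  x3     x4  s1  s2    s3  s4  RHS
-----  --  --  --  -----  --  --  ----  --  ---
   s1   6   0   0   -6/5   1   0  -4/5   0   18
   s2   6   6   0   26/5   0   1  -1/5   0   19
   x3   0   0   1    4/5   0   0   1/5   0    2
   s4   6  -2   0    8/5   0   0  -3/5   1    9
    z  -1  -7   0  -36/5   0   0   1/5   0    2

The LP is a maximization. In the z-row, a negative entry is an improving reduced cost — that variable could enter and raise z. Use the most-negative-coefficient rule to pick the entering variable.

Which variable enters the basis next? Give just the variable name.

x4

Objective-row coefficients: x1: -1, x2: -7, x3: 0, x4: -36/5, s1: 0, s2: 0, s3: 1/5, s4: 0.
The most negative is -36/5 in column x4, so x4 enters.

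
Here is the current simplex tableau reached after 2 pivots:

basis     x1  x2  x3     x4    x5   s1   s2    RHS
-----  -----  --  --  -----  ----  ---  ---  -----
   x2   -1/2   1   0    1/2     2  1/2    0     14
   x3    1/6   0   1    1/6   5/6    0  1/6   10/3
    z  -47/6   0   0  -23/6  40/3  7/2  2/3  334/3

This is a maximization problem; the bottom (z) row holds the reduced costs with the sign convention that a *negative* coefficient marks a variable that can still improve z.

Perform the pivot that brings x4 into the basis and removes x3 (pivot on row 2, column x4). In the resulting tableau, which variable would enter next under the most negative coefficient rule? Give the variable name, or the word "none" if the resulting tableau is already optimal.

Pivot element 1/6. New z-row = old z-row − (-23/6)·(row 2/(1/6)).
Updated z-row coefficients: x1: -4, x2: 0, x3: 23, x4: 0, x5: 65/2, s1: 7/2, s2: 9/2.
The most negative is -4 in column x1, so x1 would enter next.

x1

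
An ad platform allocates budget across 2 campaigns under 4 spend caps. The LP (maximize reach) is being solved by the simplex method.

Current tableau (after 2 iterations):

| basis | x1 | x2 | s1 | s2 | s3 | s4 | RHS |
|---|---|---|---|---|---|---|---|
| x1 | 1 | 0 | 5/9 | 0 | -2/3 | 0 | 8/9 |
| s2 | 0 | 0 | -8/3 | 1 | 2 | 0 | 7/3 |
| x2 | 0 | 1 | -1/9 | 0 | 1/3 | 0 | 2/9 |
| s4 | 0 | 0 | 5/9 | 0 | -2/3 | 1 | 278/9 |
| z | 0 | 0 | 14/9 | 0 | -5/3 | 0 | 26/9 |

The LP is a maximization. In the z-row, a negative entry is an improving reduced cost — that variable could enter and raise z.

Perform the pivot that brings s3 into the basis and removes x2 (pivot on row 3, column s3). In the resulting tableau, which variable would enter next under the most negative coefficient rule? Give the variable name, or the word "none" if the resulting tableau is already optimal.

Pivot element 1/3. New z-row = old z-row − (-5/3)·(row 3/(1/3)).
Updated z-row coefficients: x1: 0, x2: 5, s1: 1, s2: 0, s3: 0, s4: 0.
No coefficient is strictly negative; the tableau after this pivot is optimal.

none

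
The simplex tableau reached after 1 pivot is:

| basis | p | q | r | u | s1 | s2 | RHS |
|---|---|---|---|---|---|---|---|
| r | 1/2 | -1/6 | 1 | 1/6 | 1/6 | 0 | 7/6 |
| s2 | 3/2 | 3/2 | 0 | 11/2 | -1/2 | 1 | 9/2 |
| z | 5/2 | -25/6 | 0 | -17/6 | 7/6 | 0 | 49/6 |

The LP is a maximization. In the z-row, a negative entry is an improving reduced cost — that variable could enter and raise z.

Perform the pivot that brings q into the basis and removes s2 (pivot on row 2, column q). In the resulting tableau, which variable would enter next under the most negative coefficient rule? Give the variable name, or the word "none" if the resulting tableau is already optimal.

s1

Pivot element 3/2. New z-row = old z-row − (-25/6)·(row 2/(3/2)).
Updated z-row coefficients: p: 20/3, q: 0, r: 0, u: 112/9, s1: -2/9, s2: 25/9.
The most negative is -2/9 in column s1, so s1 would enter next.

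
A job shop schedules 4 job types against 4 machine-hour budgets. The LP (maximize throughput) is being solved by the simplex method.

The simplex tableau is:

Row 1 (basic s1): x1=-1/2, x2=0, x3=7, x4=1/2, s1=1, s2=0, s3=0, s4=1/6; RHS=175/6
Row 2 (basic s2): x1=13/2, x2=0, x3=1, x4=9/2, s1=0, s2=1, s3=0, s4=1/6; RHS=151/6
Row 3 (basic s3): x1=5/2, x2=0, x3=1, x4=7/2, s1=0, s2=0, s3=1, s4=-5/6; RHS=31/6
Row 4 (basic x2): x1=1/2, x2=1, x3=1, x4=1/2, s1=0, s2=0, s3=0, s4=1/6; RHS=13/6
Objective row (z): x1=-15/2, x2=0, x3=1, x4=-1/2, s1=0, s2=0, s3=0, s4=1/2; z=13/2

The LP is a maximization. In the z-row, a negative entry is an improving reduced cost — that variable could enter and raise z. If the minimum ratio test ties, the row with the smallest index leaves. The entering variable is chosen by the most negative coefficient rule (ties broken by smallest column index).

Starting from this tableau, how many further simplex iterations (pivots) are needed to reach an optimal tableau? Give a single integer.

2

pivot: x1 in, s3 out → z = 22
pivot: s4 in, x2 out → z = 144/5
No improving column remains; optimal.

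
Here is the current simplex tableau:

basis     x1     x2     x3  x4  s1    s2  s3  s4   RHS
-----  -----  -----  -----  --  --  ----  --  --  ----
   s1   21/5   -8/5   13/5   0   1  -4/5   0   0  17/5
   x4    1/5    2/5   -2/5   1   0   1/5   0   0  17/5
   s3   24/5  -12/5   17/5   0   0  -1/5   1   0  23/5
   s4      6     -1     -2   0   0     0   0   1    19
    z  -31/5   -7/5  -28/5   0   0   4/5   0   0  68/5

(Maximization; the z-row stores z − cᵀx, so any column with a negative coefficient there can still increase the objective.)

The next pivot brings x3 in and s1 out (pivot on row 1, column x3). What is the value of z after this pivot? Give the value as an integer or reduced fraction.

Minimum ratio for x3: (17/5)/(13/5) = 17/13.
z changes by −(z-row coeff of x3)·ratio = −(-28/5)·(17/13) = 476/65.
New z = 68/5 + (476/65) = 272/13.

272/13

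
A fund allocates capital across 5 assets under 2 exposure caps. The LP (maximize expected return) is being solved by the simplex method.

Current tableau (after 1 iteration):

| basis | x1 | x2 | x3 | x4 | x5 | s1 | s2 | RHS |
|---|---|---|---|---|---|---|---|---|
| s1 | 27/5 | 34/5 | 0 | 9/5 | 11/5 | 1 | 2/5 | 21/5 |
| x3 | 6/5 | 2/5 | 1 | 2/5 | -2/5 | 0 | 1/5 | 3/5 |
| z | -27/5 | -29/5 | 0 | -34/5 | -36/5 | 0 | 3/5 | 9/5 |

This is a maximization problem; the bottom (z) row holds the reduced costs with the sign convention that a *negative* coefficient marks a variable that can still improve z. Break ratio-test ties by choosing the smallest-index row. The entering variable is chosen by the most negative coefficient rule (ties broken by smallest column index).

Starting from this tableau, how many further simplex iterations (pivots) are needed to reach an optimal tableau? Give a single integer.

pivot: x5 in, s1 out → z = 171/11
pivot: x4 in, x3 out → z = 69/4
No improving column remains; optimal.

2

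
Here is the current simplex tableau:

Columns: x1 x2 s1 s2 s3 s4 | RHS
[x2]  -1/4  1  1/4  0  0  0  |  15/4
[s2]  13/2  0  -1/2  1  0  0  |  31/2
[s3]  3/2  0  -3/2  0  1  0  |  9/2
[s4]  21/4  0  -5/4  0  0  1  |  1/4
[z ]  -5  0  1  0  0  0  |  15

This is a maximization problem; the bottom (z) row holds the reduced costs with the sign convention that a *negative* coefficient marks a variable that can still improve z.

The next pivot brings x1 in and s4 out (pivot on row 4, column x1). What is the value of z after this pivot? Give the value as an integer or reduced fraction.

320/21

Minimum ratio for x1: (1/4)/(21/4) = 1/21.
z changes by −(z-row coeff of x1)·ratio = −(-5)·(1/21) = 5/21.
New z = 15 + (5/21) = 320/21.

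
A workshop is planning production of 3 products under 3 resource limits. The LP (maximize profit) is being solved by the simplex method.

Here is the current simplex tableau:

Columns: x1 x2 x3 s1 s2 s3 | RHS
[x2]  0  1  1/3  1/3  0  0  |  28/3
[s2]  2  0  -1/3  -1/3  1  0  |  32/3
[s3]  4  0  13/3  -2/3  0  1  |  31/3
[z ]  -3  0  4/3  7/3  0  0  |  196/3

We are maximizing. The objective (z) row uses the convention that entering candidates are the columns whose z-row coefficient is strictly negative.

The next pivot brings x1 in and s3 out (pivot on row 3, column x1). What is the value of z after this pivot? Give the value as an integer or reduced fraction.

877/12

Minimum ratio for x1: (31/3)/4 = 31/12.
z changes by −(z-row coeff of x1)·ratio = −(-3)·(31/12) = 31/4.
New z = 196/3 + (31/4) = 877/12.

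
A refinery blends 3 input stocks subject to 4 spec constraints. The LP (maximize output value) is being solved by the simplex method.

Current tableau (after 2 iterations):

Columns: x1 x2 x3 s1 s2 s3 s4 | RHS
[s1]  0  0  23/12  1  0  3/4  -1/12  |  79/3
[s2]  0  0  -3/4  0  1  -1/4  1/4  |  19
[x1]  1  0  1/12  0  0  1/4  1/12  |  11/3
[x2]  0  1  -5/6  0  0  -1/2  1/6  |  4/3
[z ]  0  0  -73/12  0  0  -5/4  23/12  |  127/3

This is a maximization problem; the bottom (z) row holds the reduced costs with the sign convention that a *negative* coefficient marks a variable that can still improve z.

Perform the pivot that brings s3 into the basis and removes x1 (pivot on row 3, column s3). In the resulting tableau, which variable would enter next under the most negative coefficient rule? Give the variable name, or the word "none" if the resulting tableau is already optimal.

x3

Pivot element 1/4. New z-row = old z-row − (-5/4)·(row 3/(1/4)).
Updated z-row coefficients: x1: 5, x2: 0, x3: -17/3, s1: 0, s2: 0, s3: 0, s4: 7/3.
The most negative is -17/3 in column x3, so x3 would enter next.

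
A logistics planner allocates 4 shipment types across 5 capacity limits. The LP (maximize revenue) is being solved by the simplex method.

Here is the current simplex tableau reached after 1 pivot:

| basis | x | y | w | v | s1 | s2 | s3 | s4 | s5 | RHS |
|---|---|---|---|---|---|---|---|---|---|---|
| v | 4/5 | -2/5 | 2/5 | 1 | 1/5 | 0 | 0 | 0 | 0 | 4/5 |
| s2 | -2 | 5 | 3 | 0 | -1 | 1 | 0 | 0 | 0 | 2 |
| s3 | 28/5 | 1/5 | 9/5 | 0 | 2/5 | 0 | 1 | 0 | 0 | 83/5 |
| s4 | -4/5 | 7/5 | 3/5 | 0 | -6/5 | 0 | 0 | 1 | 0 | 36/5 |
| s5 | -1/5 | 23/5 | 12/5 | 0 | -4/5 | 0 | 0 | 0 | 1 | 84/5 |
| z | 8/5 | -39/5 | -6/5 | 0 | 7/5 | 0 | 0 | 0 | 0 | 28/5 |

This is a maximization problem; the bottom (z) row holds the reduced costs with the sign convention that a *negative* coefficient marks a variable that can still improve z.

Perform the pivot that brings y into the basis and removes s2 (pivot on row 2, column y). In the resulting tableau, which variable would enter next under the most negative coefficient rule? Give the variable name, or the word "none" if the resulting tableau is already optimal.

x

Pivot element 5. New z-row = old z-row − (-39/5)·(row 2/5).
Updated z-row coefficients: x: -38/25, y: 0, w: 87/25, v: 0, s1: -4/25, s2: 39/25, s3: 0, s4: 0, s5: 0.
The most negative is -38/25 in column x, so x would enter next.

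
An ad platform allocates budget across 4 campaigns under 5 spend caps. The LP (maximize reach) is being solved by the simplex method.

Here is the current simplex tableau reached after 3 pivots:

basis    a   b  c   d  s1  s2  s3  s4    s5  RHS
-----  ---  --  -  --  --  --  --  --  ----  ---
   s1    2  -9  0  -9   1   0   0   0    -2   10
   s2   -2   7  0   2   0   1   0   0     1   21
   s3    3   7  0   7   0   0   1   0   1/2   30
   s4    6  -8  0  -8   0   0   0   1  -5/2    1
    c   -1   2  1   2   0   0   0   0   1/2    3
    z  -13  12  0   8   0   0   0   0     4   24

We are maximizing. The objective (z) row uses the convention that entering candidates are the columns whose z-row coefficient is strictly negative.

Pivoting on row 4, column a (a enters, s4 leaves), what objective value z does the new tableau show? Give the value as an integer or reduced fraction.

Minimum ratio for a: 1/6 = 1/6.
z changes by −(z-row coeff of a)·ratio = −(-13)·(1/6) = 13/6.
New z = 24 + (13/6) = 157/6.

157/6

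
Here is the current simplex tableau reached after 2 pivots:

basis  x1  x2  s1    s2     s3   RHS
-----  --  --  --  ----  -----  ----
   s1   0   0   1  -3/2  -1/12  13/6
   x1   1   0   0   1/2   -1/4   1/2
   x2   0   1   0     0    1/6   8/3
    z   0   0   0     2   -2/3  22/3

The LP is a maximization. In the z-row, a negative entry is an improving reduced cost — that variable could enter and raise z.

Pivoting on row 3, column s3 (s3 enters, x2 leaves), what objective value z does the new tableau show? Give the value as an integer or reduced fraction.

Minimum ratio for s3: (8/3)/(1/6) = 16.
z changes by −(z-row coeff of s3)·ratio = −(-2/3)·16 = 32/3.
New z = 22/3 + (32/3) = 18.

18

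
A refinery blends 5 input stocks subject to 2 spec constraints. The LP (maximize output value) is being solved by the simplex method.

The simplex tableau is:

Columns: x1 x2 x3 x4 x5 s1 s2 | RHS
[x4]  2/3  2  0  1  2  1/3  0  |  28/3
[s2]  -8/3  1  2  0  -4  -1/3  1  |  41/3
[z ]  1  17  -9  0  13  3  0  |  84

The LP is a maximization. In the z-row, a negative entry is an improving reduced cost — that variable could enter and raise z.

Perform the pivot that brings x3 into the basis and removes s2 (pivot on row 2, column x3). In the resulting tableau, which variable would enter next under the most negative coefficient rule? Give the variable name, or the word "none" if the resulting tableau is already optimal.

x1

Pivot element 2. New z-row = old z-row − (-9)·(row 2/2).
Updated z-row coefficients: x1: -11, x2: 43/2, x3: 0, x4: 0, x5: -5, s1: 3/2, s2: 9/2.
The most negative is -11 in column x1, so x1 would enter next.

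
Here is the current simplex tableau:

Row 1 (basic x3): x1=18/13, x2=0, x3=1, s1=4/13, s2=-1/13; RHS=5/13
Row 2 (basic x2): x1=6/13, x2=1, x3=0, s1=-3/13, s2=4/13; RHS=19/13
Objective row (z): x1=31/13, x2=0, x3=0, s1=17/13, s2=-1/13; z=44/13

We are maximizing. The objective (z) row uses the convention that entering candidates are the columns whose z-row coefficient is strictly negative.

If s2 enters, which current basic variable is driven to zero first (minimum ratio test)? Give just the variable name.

Ratios: row 1 (x3): entry -1/13 ≤ 0, skip; row 2 (x2): (19/13)/(4/13) = 19/4.
Minimum ratio 19/4 is in the x2 row, so x2 leaves.

x2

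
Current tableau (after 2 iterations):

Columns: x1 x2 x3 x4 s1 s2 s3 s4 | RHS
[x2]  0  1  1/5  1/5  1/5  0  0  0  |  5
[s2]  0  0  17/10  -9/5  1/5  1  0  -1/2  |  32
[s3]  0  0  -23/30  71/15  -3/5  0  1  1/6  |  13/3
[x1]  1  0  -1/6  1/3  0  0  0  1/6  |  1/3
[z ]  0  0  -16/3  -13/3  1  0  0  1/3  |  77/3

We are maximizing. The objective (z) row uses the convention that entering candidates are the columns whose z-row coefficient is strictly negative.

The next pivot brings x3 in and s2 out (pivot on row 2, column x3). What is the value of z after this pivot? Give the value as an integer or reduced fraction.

Minimum ratio for x3: 32/(17/10) = 320/17.
z changes by −(z-row coeff of x3)·ratio = −(-16/3)·(320/17) = 5120/51.
New z = 77/3 + (5120/51) = 2143/17.

2143/17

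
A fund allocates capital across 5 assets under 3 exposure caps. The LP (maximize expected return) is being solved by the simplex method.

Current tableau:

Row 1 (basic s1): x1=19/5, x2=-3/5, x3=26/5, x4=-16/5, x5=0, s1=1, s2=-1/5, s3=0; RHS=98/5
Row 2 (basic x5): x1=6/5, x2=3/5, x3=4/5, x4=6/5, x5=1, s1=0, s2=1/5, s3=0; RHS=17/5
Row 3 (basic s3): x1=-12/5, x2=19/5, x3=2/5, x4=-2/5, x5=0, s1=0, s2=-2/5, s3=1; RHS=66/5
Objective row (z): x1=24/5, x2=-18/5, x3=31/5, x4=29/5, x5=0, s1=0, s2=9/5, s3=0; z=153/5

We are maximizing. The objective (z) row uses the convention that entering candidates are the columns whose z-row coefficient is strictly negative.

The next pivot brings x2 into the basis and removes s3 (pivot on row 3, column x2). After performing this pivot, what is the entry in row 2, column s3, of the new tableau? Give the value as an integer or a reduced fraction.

-3/19

Pivot element is row 3, column x2: 19/5.
Normalize row 3: new (row 3, s3) = 1/(19/5) = 5/19.
row 2 ← row 2 − (3/5)·(new row 3): 0 − (3/5)·(5/19) = -3/19.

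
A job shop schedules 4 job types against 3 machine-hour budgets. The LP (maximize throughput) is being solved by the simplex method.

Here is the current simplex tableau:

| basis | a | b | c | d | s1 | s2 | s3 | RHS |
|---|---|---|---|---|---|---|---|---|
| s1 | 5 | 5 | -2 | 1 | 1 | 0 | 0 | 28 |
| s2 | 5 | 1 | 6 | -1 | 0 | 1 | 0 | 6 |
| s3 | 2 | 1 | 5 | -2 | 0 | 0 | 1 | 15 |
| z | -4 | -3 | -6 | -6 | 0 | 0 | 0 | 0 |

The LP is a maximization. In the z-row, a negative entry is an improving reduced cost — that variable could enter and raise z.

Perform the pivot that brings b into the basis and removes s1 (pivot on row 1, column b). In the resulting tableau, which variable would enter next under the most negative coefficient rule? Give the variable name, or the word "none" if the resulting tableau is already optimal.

Pivot element 5. New z-row = old z-row − (-3)·(row 1/5).
Updated z-row coefficients: a: -1, b: 0, c: -36/5, d: -27/5, s1: 3/5, s2: 0, s3: 0.
The most negative is -36/5 in column c, so c would enter next.

c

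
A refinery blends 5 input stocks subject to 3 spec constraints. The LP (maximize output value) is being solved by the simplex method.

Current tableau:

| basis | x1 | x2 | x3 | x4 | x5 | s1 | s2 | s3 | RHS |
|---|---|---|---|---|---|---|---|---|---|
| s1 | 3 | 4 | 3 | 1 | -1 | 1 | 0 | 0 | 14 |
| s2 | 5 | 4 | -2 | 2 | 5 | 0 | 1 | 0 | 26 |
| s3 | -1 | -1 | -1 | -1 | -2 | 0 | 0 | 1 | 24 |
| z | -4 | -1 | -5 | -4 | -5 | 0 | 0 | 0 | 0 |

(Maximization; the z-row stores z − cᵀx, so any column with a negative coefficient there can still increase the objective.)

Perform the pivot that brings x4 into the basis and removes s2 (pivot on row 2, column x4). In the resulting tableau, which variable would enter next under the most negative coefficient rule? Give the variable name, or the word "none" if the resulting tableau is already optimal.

Pivot element 2. New z-row = old z-row − (-4)·(row 2/2).
Updated z-row coefficients: x1: 6, x2: 7, x3: -9, x4: 0, x5: 5, s1: 0, s2: 2, s3: 0.
The most negative is -9 in column x3, so x3 would enter next.

x3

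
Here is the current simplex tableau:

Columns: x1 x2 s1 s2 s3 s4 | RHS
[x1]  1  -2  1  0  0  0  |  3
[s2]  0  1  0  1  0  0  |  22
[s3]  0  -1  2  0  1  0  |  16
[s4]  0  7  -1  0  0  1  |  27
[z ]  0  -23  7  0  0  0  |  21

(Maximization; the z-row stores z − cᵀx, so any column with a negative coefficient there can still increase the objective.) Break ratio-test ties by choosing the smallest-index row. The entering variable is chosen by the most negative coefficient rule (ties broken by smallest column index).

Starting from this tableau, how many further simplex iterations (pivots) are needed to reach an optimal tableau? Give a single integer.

1

pivot: x2 in, s4 out → z = 768/7
No improving column remains; optimal.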